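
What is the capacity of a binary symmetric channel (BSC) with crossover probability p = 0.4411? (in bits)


H(p) = -p*log2(p) - (1-p)*log2(1-p) = -0.4411*log2(0.4411) - 0.5589*log2(0.5589) = 0.520861 + 0.469106 = 0.99. C = 1 - H(p) = 1 - 0.99 = 0.01

0.01 bits


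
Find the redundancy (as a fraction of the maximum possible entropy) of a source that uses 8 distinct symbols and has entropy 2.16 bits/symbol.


H_max = log2(K) = log2(8) = 3.0 bits/symbol. Redundancy = 1 - H/H_max = 1 - 2.16/3.0 = 1 - 0.72 = 0.28

0.28


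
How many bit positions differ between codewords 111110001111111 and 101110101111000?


Count differing positions: . ^ . . . . ^ . . . . . ^ ^ ^ = 5 differences

5


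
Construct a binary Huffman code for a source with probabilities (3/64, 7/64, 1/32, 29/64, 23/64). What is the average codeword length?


Huffman construction (repeatedly merge the two least-probable nodes; each merge adds 1 bit to every symbol beneath it): 1/32 + 3/64 = 5/64; 5/64 + 7/64 = 3/16; 3/16 + 23/64 = 35/64; 29/64 + 35/64 = 1. Resulting codeword lengths (in the order the probabilities were given): (4, 3, 4, 1, 2). L_avg = sum(p_i * l_i) = 3/64*4 + 7/64*3 + 1/32*4 + 29/64*1 + 23/64*2 = 29/16 = 1.8125

1.8125 bits


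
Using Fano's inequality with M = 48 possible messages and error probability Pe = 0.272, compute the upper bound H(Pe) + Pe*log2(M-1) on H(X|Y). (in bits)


H(Pe) = -Pe*log2(Pe) - (1-Pe)*log2(1-Pe) = -0.272*log2(0.272) - 0.728*log2(0.728) = 0.510903 + 0.333416 = 0.8443. Pe*log2(M-1) = 0.272*log2(47) = 1.510848. Bound = H(Pe) + Pe*log2(M-1) = 0.510903 + 0.333416 + 1.510848 = 2.3552

2.3552 bits


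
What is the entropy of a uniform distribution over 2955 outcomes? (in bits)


H = log2(n) = log2(2955) = 11.5289

11.5289 bits


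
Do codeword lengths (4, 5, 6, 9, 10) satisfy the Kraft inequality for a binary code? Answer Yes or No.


Kraft sum = sum(2^(-l_i)) = 0.1123, need <= 1. Result: satisfied (a binary prefix-free code with these lengths exists)

Yes


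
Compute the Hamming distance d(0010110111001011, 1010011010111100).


Count differing positions: ^ . . . ^ . ^ ^ . ^ ^ ^ . ^ ^ ^ = 10 differences

10


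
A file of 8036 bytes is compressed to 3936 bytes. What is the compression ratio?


Ratio = original / compressed = 8036 / 3936 = 2.0417

2.0417


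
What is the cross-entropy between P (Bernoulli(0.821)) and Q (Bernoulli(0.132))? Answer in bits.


H(P,Q) = -p*log2(q) - (1-p)*log2(1-q). -0.821*log2(0.132) = 2.398461; -0.179*log2(0.868) = 0.036558. H(P,Q) = 2.398461 + 0.036558 = 2.435

2.435 bits


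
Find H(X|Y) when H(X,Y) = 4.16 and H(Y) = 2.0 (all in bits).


H(X|Y) = H(X,Y) - H(Y) = 4.16 - 2.0 = 2.16

2.16 bits


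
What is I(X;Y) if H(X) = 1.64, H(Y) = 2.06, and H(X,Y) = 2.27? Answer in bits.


I(X;Y) = H(X) + H(Y) - H(X,Y) = 1.64 + 2.06 - 2.27 = 1.43

1.43 bits


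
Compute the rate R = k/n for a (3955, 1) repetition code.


Rate = k/n = 1/3955

1/3955


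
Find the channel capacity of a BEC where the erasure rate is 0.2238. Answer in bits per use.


C = 1 - epsilon = 1 - 0.2238 = 0.7762

0.7762 bits


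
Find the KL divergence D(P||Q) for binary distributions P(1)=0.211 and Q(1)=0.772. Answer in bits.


KL = p*log2(p/q) + (1-p)*log2((1-p)/(1-q)) = 0.211*log2(0.211/0.772) + 0.789*log2(0.789/0.228) = 1.0182

1.0182 bits


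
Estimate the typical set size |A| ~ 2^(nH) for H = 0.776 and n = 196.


log2|A_typical| = nH = 196 * 0.776 = 152.096, so |A_typical| ~ 2^152.096 = 6.102e+45

6.102e+45


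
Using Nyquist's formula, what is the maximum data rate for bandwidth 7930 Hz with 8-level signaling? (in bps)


Rate = 2 * B * log2(M) = 2 * 7930 * 3.0 = 47580.0

47580.0 bps


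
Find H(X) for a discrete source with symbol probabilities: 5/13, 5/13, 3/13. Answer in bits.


H = -sum(p_i * log2(p_i)). Terms: -(5/13)*log2(5/13) = 0.530197; -(5/13)*log2(5/13) = 0.530197; -(3/13)*log2(3/13) = 0.488187. H = 0.530197 + 0.530197 + 0.488187 = 1.5486

1.5486 bits


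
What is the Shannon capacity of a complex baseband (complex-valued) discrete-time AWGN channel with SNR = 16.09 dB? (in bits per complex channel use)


SNR_linear = 10^(16.09/10) = 40.6443; C = log2(1 + SNR_linear) = log2(1 + 40.6443) = 5.38

5.38 bits/channel use


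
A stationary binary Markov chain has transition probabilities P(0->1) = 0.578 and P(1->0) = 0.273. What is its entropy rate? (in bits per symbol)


Stationary distribution: pi_0 = p10/(p01+p10) = 0.3208, pi_1 = 0.6792. Entropy rate H' = pi_0*H(p01) + pi_1*H(p10) = 0.3208*0.9824 + 0.6792*0.8457 = 0.8896

0.8896 bits/symbol


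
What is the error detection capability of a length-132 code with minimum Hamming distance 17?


Detection capability = d_min - 1 = 17 - 1 = 16

16 errors


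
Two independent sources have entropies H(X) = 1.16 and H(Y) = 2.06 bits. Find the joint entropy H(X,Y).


For independent variables, H(X,Y) = H(X) + H(Y) = 1.16 + 2.06 = 3.22

3.22 bits


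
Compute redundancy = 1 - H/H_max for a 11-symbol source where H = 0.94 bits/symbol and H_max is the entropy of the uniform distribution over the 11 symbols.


H_max = log2(K) = log2(11) = 3.4594 bits/symbol. Redundancy = 1 - H/H_max = 1 - 0.94/3.4594 = 1 - 0.2717 = 0.7283

0.7283


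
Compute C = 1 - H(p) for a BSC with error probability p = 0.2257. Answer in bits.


H(p) = -p*log2(p) - (1-p)*log2(1-p) = -0.2257*log2(0.2257) - 0.7743*log2(0.7743) = 0.484696 + 0.285744 = 0.7704. C = 1 - H(p) = 1 - 0.7704 = 0.2296

0.2296 bits


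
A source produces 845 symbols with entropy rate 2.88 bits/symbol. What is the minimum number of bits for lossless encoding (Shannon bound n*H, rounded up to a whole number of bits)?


Minimum bits >= n * H = 845 * 2.88 = 2433.6, rounded up to a whole number of bits = 2434

2434 bits


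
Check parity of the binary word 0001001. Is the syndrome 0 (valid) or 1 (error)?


Syndrome = XOR of all bits = 0 XOR 0 XOR 0 XOR 1 XOR 0 XOR 0 XOR 1 = 0

0


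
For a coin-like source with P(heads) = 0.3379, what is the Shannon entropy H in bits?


H = -p*log2(p) - (1-p)*log2(1-p). -0.3379*log2(0.3379) = 0.528926; -0.6621*log2(0.6621) = 0.393869. H = 0.528926 + 0.393869 = 0.9228

0.9228 bits


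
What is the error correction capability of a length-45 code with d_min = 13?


Correction capability = floor((d-1)/2) = floor((13-1)/2) = 6

6 errors


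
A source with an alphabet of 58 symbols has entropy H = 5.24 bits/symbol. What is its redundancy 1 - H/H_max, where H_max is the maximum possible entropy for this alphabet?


H_max = log2(K) = log2(58) = 5.858 bits/symbol. Redundancy = 1 - H/H_max = 1 - 5.24/5.858 = 1 - 0.8945 = 0.1055

0.1055


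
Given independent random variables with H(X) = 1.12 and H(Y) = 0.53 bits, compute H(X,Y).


For independent variables, H(X,Y) = H(X) + H(Y) = 1.12 + 0.53 = 1.65

1.65 bits


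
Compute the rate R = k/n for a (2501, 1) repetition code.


Rate = k/n = 1/2501

1/2501


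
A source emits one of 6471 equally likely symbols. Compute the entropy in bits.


H = log2(n) = log2(6471) = 12.6598

12.6598 bits


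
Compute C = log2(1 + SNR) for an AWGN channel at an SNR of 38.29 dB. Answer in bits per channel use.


SNR_linear = 10^(38.29/10) = 6745.2803; C = log2(1 + SNR_linear) = log2(1 + 6745.2803) = 12.7199

12.7199 bits/channel use


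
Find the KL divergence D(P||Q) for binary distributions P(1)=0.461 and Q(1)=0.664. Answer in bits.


KL = p*log2(p/q) + (1-p)*log2((1-p)/(1-q)) = 0.461*log2(0.461/0.664) + 0.539*log2(0.539/0.336) = 0.1248

0.1248 bits


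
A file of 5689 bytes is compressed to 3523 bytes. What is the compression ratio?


Ratio = original / compressed = 5689 / 3523 = 1.6148

1.6148


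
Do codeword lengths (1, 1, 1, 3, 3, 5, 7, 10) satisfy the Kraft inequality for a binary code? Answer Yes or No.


Kraft sum = sum(2^(-l_i)) = 1.79, need <= 1. Result: violated (a binary prefix-free code with these lengths cannot exist)

No


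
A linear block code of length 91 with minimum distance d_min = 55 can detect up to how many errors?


Detection capability = d_min - 1 = 55 - 1 = 54

54 errors


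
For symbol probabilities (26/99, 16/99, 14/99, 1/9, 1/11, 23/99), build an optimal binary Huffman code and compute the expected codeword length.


Huffman construction (repeatedly merge the two least-probable nodes; each merge adds 1 bit to every symbol beneath it): 1/11 + 1/9 = 20/99; 14/99 + 16/99 = 10/33; 20/99 + 23/99 = 43/99; 26/99 + 10/33 = 56/99; 43/99 + 56/99 = 1. Resulting codeword lengths (in the order the probabilities were given): (2, 3, 3, 3, 3, 2). L_avg = sum(p_i * l_i) = 26/99*2 + 16/99*3 + 14/99*3 + 1/9*3 + 1/11*3 + 23/99*2 = 248/99 = 2.5051

2.5051 bits


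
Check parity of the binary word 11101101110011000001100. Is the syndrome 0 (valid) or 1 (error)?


Syndrome = XOR of all bits = 1 XOR 1 XOR 1 XOR 0 XOR 1 XOR 1 XOR 0 XOR 1 XOR 1 XOR 1 XOR 0 XOR 0 XOR 1 XOR 1 XOR 0 XOR 0 XOR 0 XOR 0 XOR 0 XOR 1 XOR 1 XOR 0 XOR 0 = 0

0


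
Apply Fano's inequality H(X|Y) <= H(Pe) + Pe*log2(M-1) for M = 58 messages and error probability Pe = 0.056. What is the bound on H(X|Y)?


H(Pe) = -Pe*log2(Pe) - (1-Pe)*log2(1-Pe) = -0.056*log2(0.056) - 0.944*log2(0.944) = 0.232872 + 0.078485 = 0.3114. Pe*log2(M-1) = 0.056*log2(57) = 0.326642. Bound = H(Pe) + Pe*log2(M-1) = 0.232872 + 0.078485 + 0.326642 = 0.638

0.638 bits


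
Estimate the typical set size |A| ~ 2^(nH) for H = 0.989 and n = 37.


log2|A_typical| = nH = 37 * 0.989 = 36.593, so |A_typical| ~ 2^36.593 = 1.037e+11

1.037e+11


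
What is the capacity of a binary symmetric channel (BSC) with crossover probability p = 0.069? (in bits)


H(p) = -p*log2(p) - (1-p)*log2(1-p) = -0.069*log2(0.069) - 0.931*log2(0.931) = 0.266151 + 0.096030 = 0.3622. C = 1 - H(p) = 1 - 0.3622 = 0.6378

0.6378 bits


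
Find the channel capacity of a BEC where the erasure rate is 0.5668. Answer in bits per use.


C = 1 - epsilon = 1 - 0.5668 = 0.4332

0.4332 bits


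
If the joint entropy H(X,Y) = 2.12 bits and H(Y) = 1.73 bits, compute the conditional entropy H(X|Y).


H(X|Y) = H(X,Y) - H(Y) = 2.12 - 1.73 = 0.39

0.39 bits


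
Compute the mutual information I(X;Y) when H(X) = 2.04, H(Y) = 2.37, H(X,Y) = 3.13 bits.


I(X;Y) = H(X) + H(Y) - H(X,Y) = 2.04 + 2.37 - 3.13 = 1.28

1.28 bits


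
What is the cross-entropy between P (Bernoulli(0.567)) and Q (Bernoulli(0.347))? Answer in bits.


H(P,Q) = -p*log2(q) - (1-p)*log2(1-q). -0.567*log2(0.347) = 0.865805; -0.433*log2(0.653) = 0.266228. H(P,Q) = 0.865805 + 0.266228 = 1.132

1.132 bits


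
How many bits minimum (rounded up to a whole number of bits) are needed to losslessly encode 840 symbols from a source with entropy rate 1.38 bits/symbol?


Minimum bits >= n * H = 840 * 1.38 = 1159.2, rounded up to a whole number of bits = 1160

1160 bits


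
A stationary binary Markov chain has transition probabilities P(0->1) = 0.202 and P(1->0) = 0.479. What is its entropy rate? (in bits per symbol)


Stationary distribution: pi_0 = p10/(p01+p10) = 0.7034, pi_1 = 0.2966. Entropy rate H' = pi_0*H(p01) + pi_1*H(p10) = 0.7034*0.7259 + 0.2966*0.9987 = 0.8068

0.8068 bits/symbol


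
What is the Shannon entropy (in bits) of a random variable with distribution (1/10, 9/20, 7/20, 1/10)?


H = -sum(p_i * log2(p_i)). Terms: -(1/10)*log2(1/10) = 0.332193; -(9/20)*log2(9/20) = 0.518401; -(7/20)*log2(7/20) = 0.530101; -(1/10)*log2(1/10) = 0.332193. H = 0.332193 + 0.518401 + 0.530101 + 0.332193 = 1.7129

1.7129 bits


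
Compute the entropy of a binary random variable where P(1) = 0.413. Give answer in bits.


H = -p*log2(p) - (1-p)*log2(1-p). -0.413*log2(0.413) = 0.526900; -0.587*log2(0.587) = 0.451149. H = 0.526900 + 0.451149 = 0.978

0.978 bits


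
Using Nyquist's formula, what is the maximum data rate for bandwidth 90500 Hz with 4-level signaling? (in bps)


Rate = 2 * B * log2(M) = 2 * 90500 * 2.0 = 362000.0

362000.0 bps


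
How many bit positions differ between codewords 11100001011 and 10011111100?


Count differing positions: . ^ ^ ^ ^ ^ ^ . ^ ^ ^ = 9 differences

9


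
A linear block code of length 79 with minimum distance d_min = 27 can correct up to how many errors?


Correction capability = floor((d-1)/2) = floor((27-1)/2) = 13

13 errors


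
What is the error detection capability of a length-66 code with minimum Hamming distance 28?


Detection capability = d_min - 1 = 28 - 1 = 27

27 errors


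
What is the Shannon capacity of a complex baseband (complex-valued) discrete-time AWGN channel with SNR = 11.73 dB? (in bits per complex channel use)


SNR_linear = 10^(11.73/10) = 14.8936; C = log2(1 + SNR_linear) = log2(1 + 14.8936) = 3.9904

3.9904 bits/channel use


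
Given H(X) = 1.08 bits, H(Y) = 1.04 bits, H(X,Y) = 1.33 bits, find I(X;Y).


I(X;Y) = H(X) + H(Y) - H(X,Y) = 1.08 + 1.04 - 1.33 = 0.79

0.79 bits


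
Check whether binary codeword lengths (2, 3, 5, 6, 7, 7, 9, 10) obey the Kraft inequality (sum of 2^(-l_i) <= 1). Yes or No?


Kraft sum = sum(2^(-l_i)) = 0.4404, need <= 1. Result: satisfied (a binary prefix-free code with these lengths exists)

Yes


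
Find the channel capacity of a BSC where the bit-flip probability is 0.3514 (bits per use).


H(p) = -p*log2(p) - (1-p)*log2(1-p) = -0.3514*log2(0.3514) - 0.6486*log2(0.6486) = 0.530197 + 0.405115 = 0.9353. C = 1 - H(p) = 1 - 0.9353 = 0.0647

0.0647 bits


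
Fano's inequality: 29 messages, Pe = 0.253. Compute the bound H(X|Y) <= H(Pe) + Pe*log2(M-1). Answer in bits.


H(Pe) = -Pe*log2(Pe) - (1-Pe)*log2(1-Pe) = -0.253*log2(0.253) - 0.747*log2(0.747) = 0.501646 + 0.314352 = 0.816. Pe*log2(M-1) = 0.253*log2(28) = 1.216261. Bound = H(Pe) + Pe*log2(M-1) = 0.501646 + 0.314352 + 1.216261 = 2.0323

2.0323 bits


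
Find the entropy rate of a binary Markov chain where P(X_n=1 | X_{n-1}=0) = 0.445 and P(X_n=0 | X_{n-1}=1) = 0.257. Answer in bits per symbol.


Stationary distribution: pi_0 = p10/(p01+p10) = 0.3661, pi_1 = 0.6339. Entropy rate H' = pi_0*H(p01) + pi_1*H(p10) = 0.3661*0.9913 + 0.6339*0.8222 = 0.8841

0.8841 bits/symbol


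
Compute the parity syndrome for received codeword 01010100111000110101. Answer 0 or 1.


Syndrome = XOR of all bits = 0 XOR 1 XOR 0 XOR 1 XOR 0 XOR 1 XOR 0 XOR 0 XOR 1 XOR 1 XOR 1 XOR 0 XOR 0 XOR 0 XOR 1 XOR 1 XOR 0 XOR 1 XOR 0 XOR 1 = 0

0


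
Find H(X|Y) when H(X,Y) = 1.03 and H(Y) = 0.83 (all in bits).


H(X|Y) = H(X,Y) - H(Y) = 1.03 - 0.83 = 0.2

0.2 bits


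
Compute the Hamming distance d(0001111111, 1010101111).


Count differing positions: ^ . ^ ^ . ^ . . . . = 4 differences

4


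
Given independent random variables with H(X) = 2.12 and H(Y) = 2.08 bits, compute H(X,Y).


For independent variables, H(X,Y) = H(X) + H(Y) = 2.12 + 2.08 = 4.2

4.2 bits


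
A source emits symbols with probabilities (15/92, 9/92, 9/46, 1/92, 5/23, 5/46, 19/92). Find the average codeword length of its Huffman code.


Huffman construction (repeatedly merge the two least-probable nodes; each merge adds 1 bit to every symbol beneath it): 1/92 + 9/92 = 5/46; 5/46 + 5/46 = 5/23; 15/92 + 9/46 = 33/92; 19/92 + 5/23 = 39/92; 5/23 + 33/92 = 53/92; 39/92 + 53/92 = 1. Resulting codeword lengths (in the order the probabilities were given): (3, 4, 3, 4, 2, 3, 2). L_avg = sum(p_i * l_i) = 15/92*3 + 9/92*4 + 9/46*3 + 1/92*4 + 5/23*2 + 5/46*3 + 19/92*2 = 247/92 = 2.6848

2.6848 bits


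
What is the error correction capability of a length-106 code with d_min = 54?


Correction capability = floor((d-1)/2) = floor((54-1)/2) = 26

26 errors


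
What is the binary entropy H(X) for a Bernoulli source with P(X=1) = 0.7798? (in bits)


H = -p*log2(p) - (1-p)*log2(1-p). -0.7798*log2(0.7798) = 0.279811; -0.2202*log2(0.2202) = 0.480722. H = 0.279811 + 0.480722 = 0.7605

0.7605 bits


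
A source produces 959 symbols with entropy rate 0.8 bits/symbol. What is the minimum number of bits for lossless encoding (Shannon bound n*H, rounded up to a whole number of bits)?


Minimum bits >= n * H = 959 * 0.8 = 767.2, rounded up to a whole number of bits = 768

768 bits


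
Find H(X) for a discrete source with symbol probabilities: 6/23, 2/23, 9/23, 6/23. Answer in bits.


H = -sum(p_i * log2(p_i)). Terms: -(6/23)*log2(6/23) = 0.505722; -(2/23)*log2(2/23) = 0.306397; -(9/23)*log2(9/23) = 0.529684; -(6/23)*log2(6/23) = 0.505722. H = 0.505722 + 0.306397 + 0.529684 + 0.505722 = 1.8475

1.8475 bits


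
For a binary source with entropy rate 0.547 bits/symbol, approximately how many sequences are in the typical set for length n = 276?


log2|A_typical| = nH = 276 * 0.547 = 150.972, so |A_typical| ~ 2^150.972 = 2.800e+45

2.800e+45


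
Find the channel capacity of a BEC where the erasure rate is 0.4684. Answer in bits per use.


C = 1 - epsilon = 1 - 0.4684 = 0.5316

0.5316 bits


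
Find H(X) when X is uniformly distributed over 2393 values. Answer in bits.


H = log2(n) = log2(2393) = 11.2246

11.2246 bits


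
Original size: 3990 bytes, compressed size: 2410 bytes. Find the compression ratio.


Ratio = original / compressed = 3990 / 2410 = 1.6556

1.6556


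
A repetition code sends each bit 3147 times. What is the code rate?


Rate = k/n = 1/3147

1/3147


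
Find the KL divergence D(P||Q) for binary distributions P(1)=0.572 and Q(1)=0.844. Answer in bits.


KL = p*log2(p/q) + (1-p)*log2((1-p)/(1-q)) = 0.572*log2(0.572/0.844) + 0.428*log2(0.428/0.156) = 0.3022

0.3022 bits


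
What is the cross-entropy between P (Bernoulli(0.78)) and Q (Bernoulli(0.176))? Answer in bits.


H(P,Q) = -p*log2(q) - (1-p)*log2(1-q). -0.78*log2(0.176) = 1.954955; -0.22*log2(0.824) = 0.061442. H(P,Q) = 1.954955 + 0.061442 = 2.0164

2.0164 bits


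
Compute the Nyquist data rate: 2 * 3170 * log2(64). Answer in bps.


Rate = 2 * B * log2(M) = 2 * 3170 * 6.0 = 38040.0

38040.0 bps


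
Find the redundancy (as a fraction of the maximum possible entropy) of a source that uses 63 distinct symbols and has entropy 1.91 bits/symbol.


H_max = log2(K) = log2(63) = 5.9773 bits/symbol. Redundancy = 1 - H/H_max = 1 - 1.91/5.9773 = 1 - 0.3195 = 0.6805

0.6805


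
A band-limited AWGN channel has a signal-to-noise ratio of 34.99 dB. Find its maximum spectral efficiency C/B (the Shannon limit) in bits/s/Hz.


SNR_linear = 10^(34.99/10) = 3155.0046; C/B = log2(1 + SNR_linear) = log2(1 + 3155.0046) = 11.6239

11.6239 bits/s/Hz


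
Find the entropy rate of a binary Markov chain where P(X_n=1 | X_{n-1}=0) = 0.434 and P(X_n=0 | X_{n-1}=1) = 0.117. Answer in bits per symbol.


Stationary distribution: pi_0 = p10/(p01+p10) = 0.2123, pi_1 = 0.7877. Entropy rate H' = pi_0*H(p01) + pi_1*H(p10) = 0.2123*0.9874 + 0.7877*0.5207 = 0.6198

0.6198 bits/symbol


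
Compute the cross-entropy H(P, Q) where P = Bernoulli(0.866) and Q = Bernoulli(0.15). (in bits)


H(P,Q) = -p*log2(q) - (1-p)*log2(1-q). -0.866*log2(0.15) = 2.370212; -0.134*log2(0.85) = 0.031418. H(P,Q) = 2.370212 + 0.031418 = 2.4016

2.4016 bits


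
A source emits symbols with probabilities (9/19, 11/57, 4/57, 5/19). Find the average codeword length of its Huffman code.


Huffman construction (repeatedly merge the two least-probable nodes; each merge adds 1 bit to every symbol beneath it): 4/57 + 11/57 = 5/19; 5/19 + 5/19 = 10/19; 9/19 + 10/19 = 1. Resulting codeword lengths (in the order the probabilities were given): (1, 3, 3, 2). L_avg = sum(p_i * l_i) = 9/19*1 + 11/57*3 + 4/57*3 + 5/19*2 = 34/19 = 1.7895

1.7895 bits


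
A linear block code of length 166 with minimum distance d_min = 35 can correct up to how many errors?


Correction capability = floor((d-1)/2) = floor((35-1)/2) = 17

17 errors


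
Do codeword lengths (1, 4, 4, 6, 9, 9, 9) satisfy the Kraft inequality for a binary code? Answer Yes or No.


Kraft sum = sum(2^(-l_i)) = 0.6465, need <= 1. Result: satisfied (a binary prefix-free code with these lengths exists)

Yes


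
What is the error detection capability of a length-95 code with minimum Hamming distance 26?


Detection capability = d_min - 1 = 26 - 1 = 25

25 errors


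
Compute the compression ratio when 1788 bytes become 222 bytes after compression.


Ratio = original / compressed = 1788 / 222 = 8.0541

8.0541


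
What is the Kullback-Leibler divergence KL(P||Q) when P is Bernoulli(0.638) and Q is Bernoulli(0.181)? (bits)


KL = p*log2(p/q) + (1-p)*log2((1-p)/(1-q)) = 0.638*log2(0.638/0.181) + 0.362*log2(0.362/0.819) = 0.7332

0.7332 bits


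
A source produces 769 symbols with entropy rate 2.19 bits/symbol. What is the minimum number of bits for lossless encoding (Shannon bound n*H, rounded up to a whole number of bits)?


Minimum bits >= n * H = 769 * 2.19 = 1684.11, rounded up to a whole number of bits = 1685

1685 bits


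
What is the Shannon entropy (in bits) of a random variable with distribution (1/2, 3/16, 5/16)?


H = -sum(p_i * log2(p_i)). Terms: -(1/2)*log2(1/2) = 0.500000; -(3/16)*log2(3/16) = 0.452820; -(5/16)*log2(5/16) = 0.524397. H = 0.500000 + 0.452820 + 0.524397 = 1.4772

1.4772 bits


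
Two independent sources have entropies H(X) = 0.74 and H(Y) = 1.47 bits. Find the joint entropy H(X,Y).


For independent variables, H(X,Y) = H(X) + H(Y) = 0.74 + 1.47 = 2.21

2.21 bits


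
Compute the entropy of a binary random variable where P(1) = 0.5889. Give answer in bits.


H = -p*log2(p) - (1-p)*log2(1-p). -0.5889*log2(0.5889) = 0.449864; -0.4111*log2(0.4111) = 0.527211. H = 0.449864 + 0.527211 = 0.9771

0.9771 bits


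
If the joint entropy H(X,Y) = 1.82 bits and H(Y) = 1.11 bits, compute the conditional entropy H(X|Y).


H(X|Y) = H(X,Y) - H(Y) = 1.82 - 1.11 = 0.71

0.71 bits


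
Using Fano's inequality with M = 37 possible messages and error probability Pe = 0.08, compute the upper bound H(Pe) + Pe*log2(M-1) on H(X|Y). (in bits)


H(Pe) = -Pe*log2(Pe) - (1-Pe)*log2(1-Pe) = -0.08*log2(0.08) - 0.92*log2(0.92) = 0.291508 + 0.110671 = 0.4022. Pe*log2(M-1) = 0.08*log2(36) = 0.413594. Bound = H(Pe) + Pe*log2(M-1) = 0.291508 + 0.110671 + 0.413594 = 0.8158

0.8158 bits


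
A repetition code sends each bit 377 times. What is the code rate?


Rate = k/n = 1/377

1/377


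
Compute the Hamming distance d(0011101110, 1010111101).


Count differing positions: ^ . . ^ . ^ . . ^ ^ = 5 differences

5


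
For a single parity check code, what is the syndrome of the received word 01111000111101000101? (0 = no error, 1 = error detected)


Syndrome = XOR of all bits = 0 XOR 1 XOR 1 XOR 1 XOR 1 XOR 0 XOR 0 XOR 0 XOR 1 XOR 1 XOR 1 XOR 1 XOR 0 XOR 1 XOR 0 XOR 0 XOR 0 XOR 1 XOR 0 XOR 1 = 1

1


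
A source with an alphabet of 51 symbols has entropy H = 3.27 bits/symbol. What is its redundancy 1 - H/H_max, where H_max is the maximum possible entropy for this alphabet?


H_max = log2(K) = log2(51) = 5.6724 bits/symbol. Redundancy = 1 - H/H_max = 1 - 3.27/5.6724 = 1 - 0.5765 = 0.4235

0.4235


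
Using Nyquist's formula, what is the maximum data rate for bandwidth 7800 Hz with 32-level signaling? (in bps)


Rate = 2 * B * log2(M) = 2 * 7800 * 5.0 = 78000.0

78000.0 bps


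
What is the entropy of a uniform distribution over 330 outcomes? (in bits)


H = log2(n) = log2(330) = 8.3663

8.3663 bits


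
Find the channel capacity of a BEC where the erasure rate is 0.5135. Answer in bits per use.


C = 1 - epsilon = 1 - 0.5135 = 0.4865

0.4865 bits


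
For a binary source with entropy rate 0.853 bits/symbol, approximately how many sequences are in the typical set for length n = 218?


log2|A_typical| = nH = 218 * 0.853 = 185.954, so |A_typical| ~ 2^185.954 = 9.500e+55

9.500e+55


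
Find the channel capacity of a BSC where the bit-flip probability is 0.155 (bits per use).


H(p) = -p*log2(p) - (1-p)*log2(1-p) = -0.155*log2(0.155) - 0.845*log2(0.845) = 0.416897 + 0.205315 = 0.6222. C = 1 - H(p) = 1 - 0.6222 = 0.3778

0.3778 bits


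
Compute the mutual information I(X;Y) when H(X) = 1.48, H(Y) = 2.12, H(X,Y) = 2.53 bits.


I(X;Y) = H(X) + H(Y) - H(X,Y) = 1.48 + 2.12 - 2.53 = 1.07

1.07 bits


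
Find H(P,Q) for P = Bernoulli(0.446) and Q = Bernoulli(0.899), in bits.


H(P,Q) = -p*log2(q) - (1-p)*log2(1-q). -0.446*log2(0.899) = 0.068509; -0.554*log2(0.101) = 1.832395. H(P,Q) = 0.068509 + 1.832395 = 1.9009

1.9009 bits


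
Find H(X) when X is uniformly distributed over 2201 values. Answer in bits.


H = log2(n) = log2(2201) = 11.1039

11.1039 bits


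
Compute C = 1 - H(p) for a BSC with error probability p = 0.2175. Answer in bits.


H(p) = -p*log2(p) - (1-p)*log2(1-p) = -0.2175*log2(0.2175) - 0.7825*log2(0.7825) = 0.478699 + 0.276878 = 0.7556. C = 1 - H(p) = 1 - 0.7556 = 0.2444

0.2444 bits


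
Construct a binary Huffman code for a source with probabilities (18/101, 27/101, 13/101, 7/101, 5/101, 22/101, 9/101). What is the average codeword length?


Huffman construction (repeatedly merge the two least-probable nodes; each merge adds 1 bit to every symbol beneath it): 5/101 + 7/101 = 12/101; 9/101 + 12/101 = 21/101; 13/101 + 18/101 = 31/101; 21/101 + 22/101 = 43/101; 27/101 + 31/101 = 58/101; 43/101 + 58/101 = 1. Resulting codeword lengths (in the order the probabilities were given): (3, 2, 3, 4, 4, 2, 3). L_avg = sum(p_i * l_i) = 18/101*3 + 27/101*2 + 13/101*3 + 7/101*4 + 5/101*4 + 22/101*2 + 9/101*3 = 266/101 = 2.6337

2.6337 bits


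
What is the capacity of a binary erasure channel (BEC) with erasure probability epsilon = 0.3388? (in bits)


C = 1 - epsilon = 1 - 0.3388 = 0.6612

0.6612 bits


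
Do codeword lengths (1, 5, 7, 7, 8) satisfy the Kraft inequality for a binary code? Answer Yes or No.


Kraft sum = sum(2^(-l_i)) = 0.5508, need <= 1. Result: satisfied (a binary prefix-free code with these lengths exists)

Yes


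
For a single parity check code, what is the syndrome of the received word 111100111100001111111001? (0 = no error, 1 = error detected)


Syndrome = XOR of all bits = 1 XOR 1 XOR 1 XOR 1 XOR 0 XOR 0 XOR 1 XOR 1 XOR 1 XOR 1 XOR 0 XOR 0 XOR 0 XOR 0 XOR 1 XOR 1 XOR 1 XOR 1 XOR 1 XOR 1 XOR 1 XOR 0 XOR 0 XOR 1 = 0

0


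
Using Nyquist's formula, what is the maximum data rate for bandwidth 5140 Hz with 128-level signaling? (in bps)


Rate = 2 * B * log2(M) = 2 * 5140 * 7.0 = 71960.0

71960.0 bps


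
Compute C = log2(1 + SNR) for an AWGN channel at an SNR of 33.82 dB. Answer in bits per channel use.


SNR_linear = 10^(33.82/10) = 2409.9054; C = log2(1 + SNR_linear) = log2(1 + 2409.9054) = 11.2354

11.2354 bits/channel use


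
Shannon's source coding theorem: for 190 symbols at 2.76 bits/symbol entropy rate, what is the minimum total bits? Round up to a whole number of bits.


Minimum bits >= n * H = 190 * 2.76 = 524.4, rounded up to a whole number of bits = 525

525 bits


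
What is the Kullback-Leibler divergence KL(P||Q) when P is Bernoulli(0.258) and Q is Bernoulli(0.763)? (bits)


KL = p*log2(p/q) + (1-p)*log2((1-p)/(1-q)) = 0.258*log2(0.258/0.763) + 0.742*log2(0.742/0.237) = 0.8181

0.8181 bits


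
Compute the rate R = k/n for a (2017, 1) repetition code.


Rate = k/n = 1/2017

1/2017


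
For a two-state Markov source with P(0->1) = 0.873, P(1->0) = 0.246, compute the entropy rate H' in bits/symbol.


Stationary distribution: pi_0 = p10/(p01+p10) = 0.2198, pi_1 = 0.7802. Entropy rate H' = pi_0*H(p01) + pi_1*H(p10) = 0.2198*0.5492 + 0.7802*0.8049 = 0.7487

0.7487 bits/symbol


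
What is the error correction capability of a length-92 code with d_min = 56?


Correction capability = floor((d-1)/2) = floor((56-1)/2) = 27

27 errors


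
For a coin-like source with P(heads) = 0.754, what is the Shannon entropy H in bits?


H = -p*log2(p) - (1-p)*log2(1-p). -0.754*log2(0.754) = 0.307152; -0.246*log2(0.246) = 0.497724. H = 0.307152 + 0.497724 = 0.8049

0.8049 bits


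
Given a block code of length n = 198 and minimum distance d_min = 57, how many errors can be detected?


Detection capability = d_min - 1 = 57 - 1 = 56

56 errors


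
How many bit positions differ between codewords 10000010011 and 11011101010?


Count differing positions: . ^ . ^ ^ ^ ^ ^ . . ^ = 7 differences

7


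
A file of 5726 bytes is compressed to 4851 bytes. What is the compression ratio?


Ratio = original / compressed = 5726 / 4851 = 1.1804

1.1804


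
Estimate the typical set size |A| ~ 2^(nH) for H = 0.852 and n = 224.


log2|A_typical| = nH = 224 * 0.852 = 190.848, so |A_typical| ~ 2^190.848 = 2.825e+57

2.825e+57


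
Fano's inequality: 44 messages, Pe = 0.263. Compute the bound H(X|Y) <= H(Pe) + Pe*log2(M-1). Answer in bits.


H(Pe) = -Pe*log2(Pe) - (1-Pe)*log2(1-Pe) = -0.263*log2(0.263) - 0.737*log2(0.737) = 0.506766 + 0.324474 = 0.8312. Pe*log2(M-1) = 0.263*log2(43) = 1.427108. Bound = H(Pe) + Pe*log2(M-1) = 0.506766 + 0.324474 + 1.427108 = 2.2583

2.2583 bits


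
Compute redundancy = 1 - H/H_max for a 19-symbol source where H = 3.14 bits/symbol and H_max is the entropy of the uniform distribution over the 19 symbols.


H_max = log2(K) = log2(19) = 4.2479 bits/symbol. Redundancy = 1 - H/H_max = 1 - 3.14/4.2479 = 1 - 0.7392 = 0.2608

0.2608


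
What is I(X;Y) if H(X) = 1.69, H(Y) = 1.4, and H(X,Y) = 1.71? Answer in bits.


I(X;Y) = H(X) + H(Y) - H(X,Y) = 1.69 + 1.4 - 1.71 = 1.38

1.38 bits


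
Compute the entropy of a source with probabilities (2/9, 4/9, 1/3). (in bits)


H = -sum(p_i * log2(p_i)). Terms: -(2/9)*log2(2/9) = 0.482206; -(4/9)*log2(4/9) = 0.519967; -(1/3)*log2(1/3) = 0.528321. H = 0.482206 + 0.519967 + 0.528321 = 1.5305

1.5305 bits


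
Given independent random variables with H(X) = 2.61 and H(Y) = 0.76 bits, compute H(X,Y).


For independent variables, H(X,Y) = H(X) + H(Y) = 2.61 + 0.76 = 3.37

3.37 bits


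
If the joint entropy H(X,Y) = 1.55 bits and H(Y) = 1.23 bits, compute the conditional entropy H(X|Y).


H(X|Y) = H(X,Y) - H(Y) = 1.55 - 1.23 = 0.32

0.32 bits


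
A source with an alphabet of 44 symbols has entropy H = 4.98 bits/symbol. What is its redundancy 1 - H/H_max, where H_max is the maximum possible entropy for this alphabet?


H_max = log2(K) = log2(44) = 5.4594 bits/symbol. Redundancy = 1 - H/H_max = 1 - 4.98/5.4594 = 1 - 0.9122 = 0.0878

0.0878


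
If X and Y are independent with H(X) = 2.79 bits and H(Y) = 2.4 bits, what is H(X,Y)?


For independent variables, H(X,Y) = H(X) + H(Y) = 2.79 + 2.4 = 5.19

5.19 bits


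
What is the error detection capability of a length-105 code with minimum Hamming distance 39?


Detection capability = d_min - 1 = 39 - 1 = 38

38 errors


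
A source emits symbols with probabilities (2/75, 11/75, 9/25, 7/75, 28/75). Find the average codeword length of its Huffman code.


Huffman construction (repeatedly merge the two least-probable nodes; each merge adds 1 bit to every symbol beneath it): 2/75 + 7/75 = 3/25; 3/25 + 11/75 = 4/15; 4/15 + 9/25 = 47/75; 28/75 + 47/75 = 1. Resulting codeword lengths (in the order the probabilities were given): (4, 3, 2, 4, 1). L_avg = sum(p_i * l_i) = 2/75*4 + 11/75*3 + 9/25*2 + 7/75*4 + 28/75*1 = 151/75 = 2.0133

2.0133 bits


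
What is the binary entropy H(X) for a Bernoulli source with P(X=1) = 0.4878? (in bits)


H = -p*log2(p) - (1-p)*log2(1-p). -0.4878*log2(0.4878) = 0.505184; -0.5122*log2(0.5122) = 0.494386. H = 0.505184 + 0.494386 = 0.9996

0.9996 bits


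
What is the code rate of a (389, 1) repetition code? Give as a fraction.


Rate = k/n = 1/389

1/389


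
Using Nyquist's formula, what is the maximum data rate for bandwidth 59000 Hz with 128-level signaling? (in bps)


Rate = 2 * B * log2(M) = 2 * 59000 * 7.0 = 826000.0

826000.0 bps


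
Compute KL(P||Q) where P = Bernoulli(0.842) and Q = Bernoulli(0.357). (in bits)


KL = p*log2(p/q) + (1-p)*log2((1-p)/(1-q)) = 0.842*log2(0.842/0.357) + 0.158*log2(0.158/0.643) = 0.7224

0.7224 bits


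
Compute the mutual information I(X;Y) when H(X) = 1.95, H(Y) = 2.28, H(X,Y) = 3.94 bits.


I(X;Y) = H(X) + H(Y) - H(X,Y) = 1.95 + 2.28 - 3.94 = 0.29

0.29 bits


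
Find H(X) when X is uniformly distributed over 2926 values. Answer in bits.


H = log2(n) = log2(2926) = 11.5147

11.5147 bits


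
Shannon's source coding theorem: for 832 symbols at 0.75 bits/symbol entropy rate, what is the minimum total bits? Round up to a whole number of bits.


Minimum bits >= n * H = 832 * 0.75 = 624.0, rounded up to a whole number of bits = 624

624 bits


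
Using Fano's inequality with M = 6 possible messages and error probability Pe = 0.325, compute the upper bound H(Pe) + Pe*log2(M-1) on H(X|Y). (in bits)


H(Pe) = -Pe*log2(Pe) - (1-Pe)*log2(1-Pe) = -0.325*log2(0.325) - 0.675*log2(0.675) = 0.526984 + 0.382752 = 0.9097. Pe*log2(M-1) = 0.325*log2(5) = 0.754627. Bound = H(Pe) + Pe*log2(M-1) = 0.526984 + 0.382752 + 0.754627 = 1.6644

1.6644 bits


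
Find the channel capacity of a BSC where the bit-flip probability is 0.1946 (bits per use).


H(p) = -p*log2(p) - (1-p)*log2(1-p) = -0.1946*log2(0.1946) - 0.8054*log2(0.8054) = 0.459532 + 0.251464 = 0.711. C = 1 - H(p) = 1 - 0.711 = 0.289

0.289 bits


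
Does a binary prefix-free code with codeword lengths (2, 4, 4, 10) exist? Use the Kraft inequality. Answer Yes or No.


Kraft sum = sum(2^(-l_i)) = 0.376, need <= 1. Result: satisfied (a binary prefix-free code with these lengths exists)

Yes


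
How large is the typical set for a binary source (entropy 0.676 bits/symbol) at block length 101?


log2|A_typical| = nH = 101 * 0.676 = 68.276, so |A_typical| ~ 2^68.276 = 3.574e+20

3.574e+20


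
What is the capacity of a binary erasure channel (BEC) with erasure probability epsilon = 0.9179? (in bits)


C = 1 - epsilon = 1 - 0.9179 = 0.0821

0.0821 bits


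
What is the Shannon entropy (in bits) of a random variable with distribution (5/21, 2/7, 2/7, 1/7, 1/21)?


H = -sum(p_i * log2(p_i)). Terms: -(5/21)*log2(5/21) = 0.492950; -(2/7)*log2(2/7) = 0.516387; -(2/7)*log2(2/7) = 0.516387; -(1/7)*log2(1/7) = 0.401051; -(1/21)*log2(1/21) = 0.209158. H = 0.492950 + 0.516387 + 0.516387 + 0.401051 + 0.209158 = 2.1359

2.1359 bits


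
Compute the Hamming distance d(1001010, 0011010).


Count differing positions: ^ . ^ . . . . = 2 differences

2


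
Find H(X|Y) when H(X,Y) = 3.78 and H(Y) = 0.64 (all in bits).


H(X|Y) = H(X,Y) - H(Y) = 3.78 - 0.64 = 3.14

3.14 bits


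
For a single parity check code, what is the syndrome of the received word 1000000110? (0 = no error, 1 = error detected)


Syndrome = XOR of all bits = 1 XOR 0 XOR 0 XOR 0 XOR 0 XOR 0 XOR 0 XOR 1 XOR 1 XOR 0 = 1

1


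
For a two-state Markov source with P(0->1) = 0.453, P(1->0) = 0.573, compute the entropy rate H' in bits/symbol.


Stationary distribution: pi_0 = p10/(p01+p10) = 0.5585, pi_1 = 0.4415. Entropy rate H' = pi_0*H(p01) + pi_1*H(p10) = 0.5585*0.9936 + 0.4415*0.9846 = 0.9896

0.9896 bits/symbol


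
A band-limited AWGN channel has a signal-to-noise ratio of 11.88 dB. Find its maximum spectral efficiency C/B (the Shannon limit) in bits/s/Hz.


SNR_linear = 10^(11.88/10) = 15.417; C/B = log2(1 + SNR_linear) = log2(1 + 15.417) = 4.0371

4.0371 bits/s/Hz


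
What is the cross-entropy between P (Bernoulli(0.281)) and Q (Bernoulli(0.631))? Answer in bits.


H(P,Q) = -p*log2(q) - (1-p)*log2(1-q). -0.281*log2(0.631) = 0.186665; -0.719*log2(0.369) = 1.034143. H(P,Q) = 0.186665 + 1.034143 = 1.2208

1.2208 bits


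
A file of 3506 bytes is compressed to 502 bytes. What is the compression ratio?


Ratio = original / compressed = 3506 / 502 = 6.9841

6.9841


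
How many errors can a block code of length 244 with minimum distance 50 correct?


Correction capability = floor((d-1)/2) = floor((50-1)/2) = 24

24 errors


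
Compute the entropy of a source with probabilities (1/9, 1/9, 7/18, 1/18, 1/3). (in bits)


H = -sum(p_i * log2(p_i)). Terms: -(1/9)*log2(1/9) = 0.352214; -(1/9)*log2(1/9) = 0.352214; -(7/18)*log2(7/18) = 0.529888; -(1/18)*log2(1/18) = 0.231663; -(1/3)*log2(1/3) = 0.528321. H = 0.352214 + 0.352214 + 0.529888 + 0.231663 + 0.528321 = 1.9943

1.9943 bits


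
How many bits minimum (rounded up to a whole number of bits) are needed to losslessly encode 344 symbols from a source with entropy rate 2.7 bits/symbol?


Minimum bits >= n * H = 344 * 2.7 = 928.8, rounded up to a whole number of bits = 929

929 bits


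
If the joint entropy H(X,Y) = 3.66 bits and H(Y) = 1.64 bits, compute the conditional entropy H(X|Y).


H(X|Y) = H(X,Y) - H(Y) = 3.66 - 1.64 = 2.02

2.02 bits


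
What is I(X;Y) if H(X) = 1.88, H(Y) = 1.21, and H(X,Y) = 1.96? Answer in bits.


I(X;Y) = H(X) + H(Y) - H(X,Y) = 1.88 + 1.21 - 1.96 = 1.13

1.13 bits


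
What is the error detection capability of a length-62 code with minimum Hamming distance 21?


Detection capability = d_min - 1 = 21 - 1 = 20

20 errors


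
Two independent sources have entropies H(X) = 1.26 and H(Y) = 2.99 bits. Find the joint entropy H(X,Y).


For independent variables, H(X,Y) = H(X) + H(Y) = 1.26 + 2.99 = 4.25

4.25 bits


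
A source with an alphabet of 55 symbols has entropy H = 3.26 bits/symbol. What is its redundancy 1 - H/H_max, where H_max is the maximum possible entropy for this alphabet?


H_max = log2(K) = log2(55) = 5.7814 bits/symbol. Redundancy = 1 - H/H_max = 1 - 3.26/5.7814 = 1 - 0.5639 = 0.4361

0.4361


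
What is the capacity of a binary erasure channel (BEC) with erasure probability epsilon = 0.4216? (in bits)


C = 1 - epsilon = 1 - 0.4216 = 0.5784

0.5784 bits


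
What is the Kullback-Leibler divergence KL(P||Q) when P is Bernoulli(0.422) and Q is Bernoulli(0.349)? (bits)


KL = p*log2(p/q) + (1-p)*log2((1-p)/(1-q)) = 0.422*log2(0.422/0.349) + 0.578*log2(0.578/0.651) = 0.0165

0.0165 bits


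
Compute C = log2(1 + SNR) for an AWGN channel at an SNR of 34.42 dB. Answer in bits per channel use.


SNR_linear = 10^(34.42/10) = 2766.9416; C = log2(1 + SNR_linear) = log2(1 + 2766.9416) = 11.4346

11.4346 bits/channel use


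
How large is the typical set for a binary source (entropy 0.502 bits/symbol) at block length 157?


log2|A_typical| = nH = 157 * 0.502 = 78.814, so |A_typical| ~ 2^78.814 = 5.313e+23

5.313e+23


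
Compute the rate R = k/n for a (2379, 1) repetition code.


Rate = k/n = 1/2379

1/2379


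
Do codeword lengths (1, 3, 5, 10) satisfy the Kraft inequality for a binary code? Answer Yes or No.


Kraft sum = sum(2^(-l_i)) = 0.6572, need <= 1. Result: satisfied (a binary prefix-free code with these lengths exists)

Yes


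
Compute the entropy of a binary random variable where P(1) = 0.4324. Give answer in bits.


H = -p*log2(p) - (1-p)*log2(1-p). -0.4324*log2(0.4324) = 0.523014; -0.5676*log2(0.5676) = 0.463760. H = 0.523014 + 0.463760 = 0.9868

0.9868 bits


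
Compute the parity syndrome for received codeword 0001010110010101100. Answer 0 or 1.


Syndrome = XOR of all bits = 0 XOR 0 XOR 0 XOR 1 XOR 0 XOR 1 XOR 0 XOR 1 XOR 1 XOR 0 XOR 0 XOR 1 XOR 0 XOR 1 XOR 0 XOR 1 XOR 1 XOR 0 XOR 0 = 0

0


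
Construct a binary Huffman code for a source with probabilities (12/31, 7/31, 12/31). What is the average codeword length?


Huffman construction (repeatedly merge the two least-probable nodes; each merge adds 1 bit to every symbol beneath it): 7/31 + 12/31 = 19/31; 12/31 + 19/31 = 1. Resulting codeword lengths (in the order the probabilities were given): (2, 2, 1). L_avg = sum(p_i * l_i) = 12/31*2 + 7/31*2 + 12/31*1 = 50/31 = 1.6129

1.6129 bits


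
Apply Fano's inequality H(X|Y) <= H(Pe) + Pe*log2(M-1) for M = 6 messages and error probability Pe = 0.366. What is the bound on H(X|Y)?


H(Pe) = -Pe*log2(Pe) - (1-Pe)*log2(1-Pe) = -0.366*log2(0.366) - 0.634*log2(0.634) = 0.530731 + 0.416820 = 0.9476. Pe*log2(M-1) = 0.366*log2(5) = 0.849826. Bound = H(Pe) + Pe*log2(M-1) = 0.530731 + 0.416820 + 0.849826 = 1.7974

1.7974 bits
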